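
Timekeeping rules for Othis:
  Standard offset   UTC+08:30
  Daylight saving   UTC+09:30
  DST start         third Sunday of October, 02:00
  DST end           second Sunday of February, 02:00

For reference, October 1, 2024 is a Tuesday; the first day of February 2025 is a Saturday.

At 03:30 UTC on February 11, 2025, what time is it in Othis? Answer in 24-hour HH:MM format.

12:00

1 October 2024 is a Tuesday, so the first Sunday is October 6 and the third is October 20.
1 February 2025 is a Saturday, so the first Sunday is February 2 and the second is February 9.
At the standard offset (UTC+08:30), 03:30 UTC + 8h30m = 12:00 Othis standard time.
The standard-time date in Othis, February 11, 2025, does not fall between 20 October 2024 and 9 February 2025, so daylight saving is not in effect and Othis is at UTC+08:30.
03:30 UTC + 8h30m = 12:00 local.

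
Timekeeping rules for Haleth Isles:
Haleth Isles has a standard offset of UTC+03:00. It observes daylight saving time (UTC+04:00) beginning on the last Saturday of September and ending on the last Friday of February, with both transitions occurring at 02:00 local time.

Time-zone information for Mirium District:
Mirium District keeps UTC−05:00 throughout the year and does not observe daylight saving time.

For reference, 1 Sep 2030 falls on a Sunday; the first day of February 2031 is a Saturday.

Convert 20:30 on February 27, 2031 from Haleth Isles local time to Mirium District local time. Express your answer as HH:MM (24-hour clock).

1 September 2030 is a Sunday, so Saturdays fall on 7, 14, 21, 28; the last is September 28.
1 February 2031 is a Saturday, so Fridays fall on 7, 14, 21, 28; the last is February 28.
Daylight saving runs 28 September 2030 – 28 February 2031; February 27, 2031 is inside that window, so Haleth Isles is at UTC+04:00.
20:30 Haleth Isles − 4h = 16:30 UTC.
Mirium District has no daylight saving, so its offset is UTC−05:00 year-round.
16:30 UTC − 5h = 11:30 Mirium District.

11:30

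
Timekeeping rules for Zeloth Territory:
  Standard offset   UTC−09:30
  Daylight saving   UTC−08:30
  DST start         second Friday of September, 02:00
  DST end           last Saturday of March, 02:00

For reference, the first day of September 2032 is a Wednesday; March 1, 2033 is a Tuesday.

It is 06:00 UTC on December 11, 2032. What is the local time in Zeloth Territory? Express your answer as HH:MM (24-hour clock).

1 September 2032 is a Wednesday, so the first Friday is September 3 and the second is September 10.
1 March 2033 is a Tuesday, so Saturdays fall on 5, 12, 19, 26; the last is March 26.
At the standard offset (UTC−09:30), 06:00 UTC − 9h30m = 20:30 Zeloth Territory standard time (rolling into the previous day, 10 December 2032).
The standard-time date in Zeloth Territory, December 10, 2032, lies within the daylight-saving period (10 September 2032 – 26 March 2033), so Zeloth Territory is on daylight time, UTC−08:30.
06:00 UTC − 8h30m = 21:30 local (rolling into the previous day, 10 December 2032).

21:30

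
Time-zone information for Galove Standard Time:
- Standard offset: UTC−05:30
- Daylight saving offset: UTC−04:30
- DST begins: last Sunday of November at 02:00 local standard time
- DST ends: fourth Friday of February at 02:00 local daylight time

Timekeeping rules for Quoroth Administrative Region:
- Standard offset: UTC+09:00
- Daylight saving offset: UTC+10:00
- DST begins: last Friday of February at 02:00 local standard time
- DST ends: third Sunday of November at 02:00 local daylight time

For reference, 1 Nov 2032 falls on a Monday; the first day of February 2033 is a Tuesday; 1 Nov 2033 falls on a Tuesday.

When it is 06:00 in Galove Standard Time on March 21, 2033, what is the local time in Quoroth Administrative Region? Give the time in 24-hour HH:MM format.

1 November 2032 is a Monday, so Sundays fall on 7, 14, 21, 28; the last is November 28.
1 February 2033 is a Tuesday, so the first Friday is February 4 and the fourth is February 25.
Daylight saving runs 28 November 2032 – 25 February 2033; March 21, 2033 is outside that window, so Galove Standard Time is on standard time at UTC−05:30.
06:00 Galove Standard Time + 5h30m = 11:30 UTC.
1 February 2033 is a Tuesday, so Fridays fall on 4, 11, 18, 25; the last is February 25.
1 November 2033 is a Tuesday, so the first Sunday is November 6 and the third is November 20.
At the standard offset (UTC+09:00), 11:30 UTC + 9h = 20:30 Quoroth Administrative Region standard time.
The standard-time date in Quoroth Administrative Region, March 21, 2033, lies within the daylight-saving period (25 February – 20 November), so Quoroth Administrative Region is on daylight time, UTC+10:00.
11:30 UTC + 10h = 21:30 Quoroth Administrative Region.

21:30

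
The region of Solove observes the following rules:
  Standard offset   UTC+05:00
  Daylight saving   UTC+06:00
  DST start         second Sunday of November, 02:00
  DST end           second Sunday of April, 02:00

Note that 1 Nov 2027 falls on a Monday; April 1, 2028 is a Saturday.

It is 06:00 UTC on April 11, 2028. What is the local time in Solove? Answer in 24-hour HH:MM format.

11:00

1 November 2027 is a Monday, so the first Sunday is November 7 and the second is November 14.
1 April 2028 is a Saturday, so the first Sunday is April 2 and the second is April 9.
At the standard offset (UTC+05:00), 06:00 UTC + 5h = 11:00 Solove standard time.
The standard-time date in Solove, April 11, 2028, is outside the daylight-saving period (14 November 2027 – 9 April 2028), so Solove is on standard time, UTC+05:00.
06:00 UTC + 5h = 11:00 local.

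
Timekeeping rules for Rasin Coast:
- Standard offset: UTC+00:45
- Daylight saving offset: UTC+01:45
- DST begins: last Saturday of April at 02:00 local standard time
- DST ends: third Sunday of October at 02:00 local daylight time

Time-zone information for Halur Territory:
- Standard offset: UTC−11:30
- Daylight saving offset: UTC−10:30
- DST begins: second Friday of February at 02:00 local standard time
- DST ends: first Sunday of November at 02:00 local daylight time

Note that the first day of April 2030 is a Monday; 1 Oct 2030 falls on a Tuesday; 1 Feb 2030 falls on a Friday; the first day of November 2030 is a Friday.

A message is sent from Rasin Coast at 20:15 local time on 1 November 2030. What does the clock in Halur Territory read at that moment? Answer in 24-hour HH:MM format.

1 April 2030 is a Monday, so Saturdays fall on 6, 13, 20, 27; the last is April 27.
1 October 2030 is a Tuesday, so the first Sunday is October 6 and the third is October 20.
1 November 2030 does not fall between 27 April and 20 October, so daylight saving is not in effect and Rasin Coast is at UTC+00:45.
20:15 Rasin Coast − 0h45m = 19:30 UTC.
1 February 2030 is a Friday, so the first Friday is February 1 and the second is February 8.
1 November 2030 is a Friday, so the first Sunday is November 3.
At the standard offset (UTC−11:30), 19:30 UTC − 11h30m = 08:00 Halur Territory standard time.
The standard-time date in Halur Territory, 1 November 2030, falls between 8 February and 3 November, so daylight saving is in effect and Halur Territory is at UTC−10:30.
19:30 UTC − 10h30m = 09:00 Halur Territory.

09:00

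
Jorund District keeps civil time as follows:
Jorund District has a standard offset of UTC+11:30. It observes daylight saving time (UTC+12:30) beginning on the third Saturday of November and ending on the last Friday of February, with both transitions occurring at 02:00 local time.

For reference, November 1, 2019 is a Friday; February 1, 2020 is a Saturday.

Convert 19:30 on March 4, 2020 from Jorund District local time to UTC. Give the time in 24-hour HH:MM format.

1 November 2019 is a Friday, so the first Saturday is November 2 and the third is November 16.
1 February 2020 is a Saturday, so Fridays fall on 7, 14, 21, 28; the last is February 28.
Daylight saving runs 16 November 2019 – 28 February 2020; March 4, 2020 is outside that window, so Jorund District is on standard time at UTC+11:30.
19:30 local − 11h30m = 08:00 UTC.

08:00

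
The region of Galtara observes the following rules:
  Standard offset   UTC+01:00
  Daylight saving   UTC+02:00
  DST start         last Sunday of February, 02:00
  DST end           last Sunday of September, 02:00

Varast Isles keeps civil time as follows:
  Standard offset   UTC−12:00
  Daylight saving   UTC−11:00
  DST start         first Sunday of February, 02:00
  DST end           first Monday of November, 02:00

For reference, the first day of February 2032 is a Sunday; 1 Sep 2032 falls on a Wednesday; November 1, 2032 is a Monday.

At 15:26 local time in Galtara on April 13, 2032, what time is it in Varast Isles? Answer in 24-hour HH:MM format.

02:26

1 February 2032 is a Sunday, so Sundays fall on 1, 8, 15, 22, 29; the last is February 29.
1 September 2032 is a Wednesday, so Sundays fall on 5, 12, 19, 26; the last is September 26.
Daylight saving runs 29 February – 26 September; April 13, 2032 is inside that window, so Galtara is at UTC+02:00.
15:26 Galtara − 2h = 13:26 UTC.
1 February 2032 is a Sunday, so the first Sunday is February 1.
1 November 2032 is a Monday, so the first Monday is November 1.
At the standard offset (UTC−12:00), 13:26 UTC − 12h = 01:26 Varast Isles standard time.
The standard-time date in Varast Isles, April 13, 2032, falls between 1 February and 1 November, so daylight saving is in effect and Varast Isles is at UTC−11:00.
13:26 UTC − 11h = 02:26 Varast Isles.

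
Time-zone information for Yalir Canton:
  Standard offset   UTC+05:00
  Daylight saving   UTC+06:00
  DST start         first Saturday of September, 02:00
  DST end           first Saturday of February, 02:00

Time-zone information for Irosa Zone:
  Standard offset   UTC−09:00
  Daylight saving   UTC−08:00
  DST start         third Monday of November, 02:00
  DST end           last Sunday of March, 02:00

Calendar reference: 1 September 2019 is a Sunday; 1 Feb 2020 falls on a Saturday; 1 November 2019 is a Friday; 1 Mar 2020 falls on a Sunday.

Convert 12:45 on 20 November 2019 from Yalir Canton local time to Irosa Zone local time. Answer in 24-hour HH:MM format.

1 September 2019 is a Sunday, so the first Saturday is September 7.
1 February 2020 is a Saturday, so the first Saturday is February 1.
Daylight saving runs 7 September 2019 – 1 February 2020; 20 November 2019 is inside that window, so Yalir Canton is at UTC+06:00.
12:45 Yalir Canton − 6h = 06:45 UTC.
1 November 2019 is a Friday, so the first Monday is November 4 and the third is November 18.
1 March 2020 is a Sunday, so Sundays fall on 1, 8, 15, 22, 29; the last is March 29.
At the standard offset (UTC−09:00), 06:45 UTC − 9h = 21:45 Irosa Zone standard time (rolling into the previous day, 19 November 2019).
The standard-time date in Irosa Zone, 19 November 2019, lies within the daylight-saving period (18 November 2019 – 29 March 2020), so Irosa Zone is on daylight time, UTC−08:00.
06:45 UTC − 8h = 22:45 Irosa Zone (rolling into the previous day, 19 November 2019).

22:45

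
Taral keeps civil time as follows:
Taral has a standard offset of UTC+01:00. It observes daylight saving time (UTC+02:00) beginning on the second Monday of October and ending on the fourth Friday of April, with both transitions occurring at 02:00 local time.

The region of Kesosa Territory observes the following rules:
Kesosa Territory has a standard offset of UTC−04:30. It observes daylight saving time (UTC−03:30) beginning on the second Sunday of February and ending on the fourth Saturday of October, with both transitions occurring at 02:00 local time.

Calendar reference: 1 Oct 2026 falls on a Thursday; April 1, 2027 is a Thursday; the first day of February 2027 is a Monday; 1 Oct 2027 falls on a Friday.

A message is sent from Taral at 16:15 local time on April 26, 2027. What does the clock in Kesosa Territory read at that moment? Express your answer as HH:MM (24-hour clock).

1 October 2026 is a Thursday, so the first Monday is October 5 and the second is October 12.
1 April 2027 is a Thursday, so the first Friday is April 2 and the fourth is April 23.
Daylight saving runs 12 October 2026 – 23 April 2027; April 26, 2027 is outside that window, so Taral is on standard time at UTC+01:00.
16:15 Taral − 1h = 15:15 UTC.
1 February 2027 is a Monday, so the first Sunday is February 7 and the second is February 14.
1 October 2027 is a Friday, so the first Saturday is October 2 and the fourth is October 23.
At the standard offset (UTC−04:30), 15:15 UTC − 4h30m = 10:45 Kesosa Territory standard time.
The standard-time date in Kesosa Territory, April 26, 2027, lies within the daylight-saving period (14 February – 23 October), so Kesosa Territory is on daylight time, UTC−03:30.
15:15 UTC − 3h30m = 11:45 Kesosa Territory.

11:45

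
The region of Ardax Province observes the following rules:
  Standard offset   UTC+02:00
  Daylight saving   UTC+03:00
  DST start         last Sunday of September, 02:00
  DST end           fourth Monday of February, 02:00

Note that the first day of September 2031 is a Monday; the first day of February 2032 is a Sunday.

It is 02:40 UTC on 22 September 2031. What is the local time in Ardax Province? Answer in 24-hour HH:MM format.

1 September 2031 is a Monday, so Sundays fall on 7, 14, 21, 28; the last is September 28.
1 February 2032 is a Sunday, so the first Monday is February 2 and the fourth is February 23.
At the standard offset (UTC+02:00), 02:40 UTC + 2h = 04:40 Ardax Province standard time.
Daylight saving runs 28 September 2031 – 23 February 2032; the standard-time date in Ardax Province, 22 September 2031, is outside that window, so Ardax Province is on standard time at UTC+02:00.
02:40 UTC + 2h = 04:40 local.

04:40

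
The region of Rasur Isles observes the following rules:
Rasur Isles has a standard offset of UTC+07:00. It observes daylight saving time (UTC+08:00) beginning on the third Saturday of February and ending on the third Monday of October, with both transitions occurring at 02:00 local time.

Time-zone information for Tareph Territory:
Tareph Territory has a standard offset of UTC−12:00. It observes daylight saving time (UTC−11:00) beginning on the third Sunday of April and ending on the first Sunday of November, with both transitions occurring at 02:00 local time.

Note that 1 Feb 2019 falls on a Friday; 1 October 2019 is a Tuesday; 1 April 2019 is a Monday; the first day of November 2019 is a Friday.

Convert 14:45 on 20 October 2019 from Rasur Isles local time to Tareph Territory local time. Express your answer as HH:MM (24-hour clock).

19:45

1 February 2019 is a Friday, so the first Saturday is February 2 and the third is February 16.
1 October 2019 is a Tuesday, so the first Monday is October 7 and the third is October 21.
20 October 2019 lies within the daylight-saving period (16 February – 21 October), so Rasur Isles is on daylight time, UTC+08:00.
14:45 Rasur Isles − 8h = 06:45 UTC.
1 April 2019 is a Monday, so the first Sunday is April 7 and the third is April 21.
1 November 2019 is a Friday, so the first Sunday is November 3.
At the standard offset (UTC−12:00), 06:45 UTC − 12h = 18:45 Tareph Territory standard time (rolling into the previous day, 19 October 2019).
The standard-time date in Tareph Territory, 19 October 2019, falls between 21 April and 3 November, so daylight saving is in effect and Tareph Territory is at UTC−11:00.
06:45 UTC − 11h = 19:45 Tareph Territory (rolling into the previous day, 19 October 2019).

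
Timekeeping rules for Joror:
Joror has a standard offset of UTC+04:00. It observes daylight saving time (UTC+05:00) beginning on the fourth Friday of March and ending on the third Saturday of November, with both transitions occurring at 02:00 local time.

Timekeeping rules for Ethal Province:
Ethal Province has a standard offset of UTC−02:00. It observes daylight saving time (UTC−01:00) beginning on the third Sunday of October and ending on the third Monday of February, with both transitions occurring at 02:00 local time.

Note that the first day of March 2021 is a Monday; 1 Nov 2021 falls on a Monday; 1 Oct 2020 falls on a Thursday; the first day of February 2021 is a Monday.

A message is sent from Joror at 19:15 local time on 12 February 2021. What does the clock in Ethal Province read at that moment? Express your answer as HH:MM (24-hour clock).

1 March 2021 is a Monday, so the first Friday is March 5 and the fourth is March 26.
1 November 2021 is a Monday, so the first Saturday is November 6 and the third is November 20.
12 February 2021 is outside the daylight-saving period (26 March – 20 November), so Joror is on standard time, UTC+04:00.
19:15 Joror − 4h = 15:15 UTC.
1 October 2020 is a Thursday, so the first Sunday is October 4 and the third is October 18.
1 February 2021 is a Monday, so the first Monday is February 1 and the third is February 15.
At the standard offset (UTC−02:00), 15:15 UTC − 2h = 13:15 Ethal Province standard time.
The standard-time date in Ethal Province, 12 February 2021, lies within the daylight-saving period (18 October 2020 – 15 February 2021), so Ethal Province is on daylight time, UTC−01:00.
15:15 UTC − 1h = 14:15 Ethal Province.

14:15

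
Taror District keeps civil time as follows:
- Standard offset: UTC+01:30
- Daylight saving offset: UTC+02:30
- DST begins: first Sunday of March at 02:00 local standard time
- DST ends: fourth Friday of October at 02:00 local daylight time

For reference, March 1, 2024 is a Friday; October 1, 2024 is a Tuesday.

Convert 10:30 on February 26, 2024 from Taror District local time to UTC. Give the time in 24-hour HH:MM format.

1 March 2024 is a Friday, so the first Sunday is March 3.
1 October 2024 is a Tuesday, so the first Friday is October 4 and the fourth is October 25.
Daylight saving runs 3 March – 25 October; February 26, 2024 is outside that window, so Taror District is on standard time at UTC+01:30.
10:30 local − 1h30m = 09:00 UTC.

09:00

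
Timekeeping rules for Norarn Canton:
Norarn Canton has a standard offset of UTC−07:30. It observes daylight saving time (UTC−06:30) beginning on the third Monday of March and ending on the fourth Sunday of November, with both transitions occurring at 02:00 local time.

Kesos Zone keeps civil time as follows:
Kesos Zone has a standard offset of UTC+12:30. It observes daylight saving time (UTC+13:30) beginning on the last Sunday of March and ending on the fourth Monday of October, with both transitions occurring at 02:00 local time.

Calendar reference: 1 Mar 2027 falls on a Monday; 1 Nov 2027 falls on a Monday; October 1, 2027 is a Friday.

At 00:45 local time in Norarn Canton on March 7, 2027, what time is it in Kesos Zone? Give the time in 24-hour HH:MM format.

1 March 2027 is a Monday, so the first Monday is March 1 and the third is March 15.
1 November 2027 is a Monday, so the first Sunday is November 7 and the fourth is November 28.
March 7, 2027 does not fall between 15 March and 28 November, so daylight saving is not in effect and Norarn Canton is at UTC−07:30.
00:45 Norarn Canton + 7h30m = 08:15 UTC.
1 March 2027 is a Monday, so Sundays fall on 7, 14, 21, 28; the last is March 28.
1 October 2027 is a Friday, so the first Monday is October 4 and the fourth is October 25.
At the standard offset (UTC+12:30), 08:15 UTC + 12h30m = 20:45 Kesos Zone standard time.
The standard-time date in Kesos Zone, March 7, 2027, does not fall between 28 March and 25 October, so daylight saving is not in effect and Kesos Zone is at UTC+12:30.
08:15 UTC + 12h30m = 20:45 Kesos Zone.

20:45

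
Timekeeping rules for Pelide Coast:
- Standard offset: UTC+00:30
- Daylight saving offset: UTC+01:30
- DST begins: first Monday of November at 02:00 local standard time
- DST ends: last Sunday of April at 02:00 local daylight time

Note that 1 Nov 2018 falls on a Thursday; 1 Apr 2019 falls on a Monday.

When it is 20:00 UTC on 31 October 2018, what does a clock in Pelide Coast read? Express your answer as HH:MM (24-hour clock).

20:30

1 November 2018 is a Thursday, so the first Monday is November 5.
1 April 2019 is a Monday, so Sundays fall on 7, 14, 21, 28; the last is April 28.
At the standard offset (UTC+00:30), 20:00 UTC + 0h30m = 20:30 Pelide Coast standard time.
The standard-time date in Pelide Coast, 31 October 2018, is outside the daylight-saving period (5 November 2018 – 28 April 2019), so Pelide Coast is on standard time, UTC+00:30.
20:00 UTC + 0h30m = 20:30 local.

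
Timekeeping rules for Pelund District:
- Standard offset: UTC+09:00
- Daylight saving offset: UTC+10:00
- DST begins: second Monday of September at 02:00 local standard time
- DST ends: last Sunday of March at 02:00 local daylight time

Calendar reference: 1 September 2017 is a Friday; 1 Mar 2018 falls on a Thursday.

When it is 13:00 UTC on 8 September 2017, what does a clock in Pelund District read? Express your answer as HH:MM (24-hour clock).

1 September 2017 is a Friday, so the first Monday is September 4 and the second is September 11.
1 March 2018 is a Thursday, so Sundays fall on 4, 11, 18, 25; the last is March 25.
At the standard offset (UTC+09:00), 13:00 UTC + 9h = 22:00 Pelund District standard time.
The standard-time date in Pelund District, 8 September 2017, is outside the daylight-saving period (11 September 2017 – 25 March 2018), so Pelund District is on standard time, UTC+09:00.
13:00 UTC + 9h = 22:00 local.

22:00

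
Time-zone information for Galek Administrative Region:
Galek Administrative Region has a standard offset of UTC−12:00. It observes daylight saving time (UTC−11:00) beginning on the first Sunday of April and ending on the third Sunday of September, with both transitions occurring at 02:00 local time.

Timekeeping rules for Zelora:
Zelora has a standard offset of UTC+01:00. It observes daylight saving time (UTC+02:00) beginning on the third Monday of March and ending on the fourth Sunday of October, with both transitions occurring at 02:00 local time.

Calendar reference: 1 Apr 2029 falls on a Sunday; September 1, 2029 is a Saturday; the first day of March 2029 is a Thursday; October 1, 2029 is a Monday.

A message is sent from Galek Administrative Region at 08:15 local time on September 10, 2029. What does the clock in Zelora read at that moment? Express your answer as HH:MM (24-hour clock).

21:15

1 April 2029 is a Sunday, so the first Sunday is April 1.
1 September 2029 is a Saturday, so the first Sunday is September 2 and the third is September 16.
Daylight saving runs 1 April – 16 September; September 10, 2029 is inside that window, so Galek Administrative Region is at UTC−11:00.
08:15 Galek Administrative Region + 11h = 19:15 UTC.
1 March 2029 is a Thursday, so the first Monday is March 5 and the third is March 19.
1 October 2029 is a Monday, so the first Sunday is October 7 and the fourth is October 28.
At the standard offset (UTC+01:00), 19:15 UTC + 1h = 20:15 Zelora standard time.
The standard-time date in Zelora, September 10, 2029, lies within the daylight-saving period (19 March – 28 October), so Zelora is on daylight time, UTC+02:00.
19:15 UTC + 2h = 21:15 Zelora.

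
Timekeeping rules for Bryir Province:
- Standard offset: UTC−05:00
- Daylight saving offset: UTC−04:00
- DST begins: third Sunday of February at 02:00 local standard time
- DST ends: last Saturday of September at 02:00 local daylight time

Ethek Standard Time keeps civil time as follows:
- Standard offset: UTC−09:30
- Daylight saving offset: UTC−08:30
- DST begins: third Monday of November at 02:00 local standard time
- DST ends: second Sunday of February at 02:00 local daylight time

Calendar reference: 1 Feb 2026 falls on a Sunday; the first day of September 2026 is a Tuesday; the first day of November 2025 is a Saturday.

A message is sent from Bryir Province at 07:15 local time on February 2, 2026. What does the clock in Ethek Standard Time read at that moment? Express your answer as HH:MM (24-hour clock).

03:45

1 February 2026 is a Sunday, so the first Sunday is February 1 and the third is February 15.
1 September 2026 is a Tuesday, so Saturdays fall on 5, 12, 19, 26; the last is September 26.
February 2, 2026 does not fall between 15 February and 26 September, so daylight saving is not in effect and Bryir Province is at UTC−05:00.
07:15 Bryir Province + 5h = 12:15 UTC.
1 November 2025 is a Saturday, so the first Monday is November 3 and the third is November 17.
1 February 2026 is a Sunday, so the first Sunday is February 1 and the second is February 8.
At the standard offset (UTC−09:30), 12:15 UTC − 9h30m = 02:45 Ethek Standard Time standard time.
Daylight saving runs 17 November 2025 – 8 February 2026; the standard-time date in Ethek Standard Time, February 2, 2026, is inside that window, so Ethek Standard Time is at UTC−08:30.
12:15 UTC − 8h30m = 03:45 Ethek Standard Time.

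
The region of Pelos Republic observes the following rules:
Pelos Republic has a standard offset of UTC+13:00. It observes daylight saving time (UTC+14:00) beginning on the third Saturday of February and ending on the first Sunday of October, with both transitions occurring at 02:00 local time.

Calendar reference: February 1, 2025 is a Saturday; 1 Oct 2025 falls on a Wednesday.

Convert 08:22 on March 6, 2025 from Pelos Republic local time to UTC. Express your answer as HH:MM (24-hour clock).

1 February 2025 is a Saturday, so the first Saturday is February 1 and the third is February 15.
1 October 2025 is a Wednesday, so the first Sunday is October 5.
March 6, 2025 falls between 15 February and 5 October, so daylight saving is in effect and Pelos Republic is at UTC+14:00.
08:22 local − 14h = 18:22 UTC (rolling into the previous day, 5 March 2025).

18:22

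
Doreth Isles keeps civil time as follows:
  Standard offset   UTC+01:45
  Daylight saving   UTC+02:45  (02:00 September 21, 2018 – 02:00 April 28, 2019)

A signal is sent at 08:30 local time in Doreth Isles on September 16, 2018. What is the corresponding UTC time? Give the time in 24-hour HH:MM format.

September 16, 2018 is outside the daylight-saving period (21 September 2018 – 28 April 2019), so Doreth Isles is on standard time, UTC+01:45.
08:30 local − 1h45m = 06:45 UTC.

06:45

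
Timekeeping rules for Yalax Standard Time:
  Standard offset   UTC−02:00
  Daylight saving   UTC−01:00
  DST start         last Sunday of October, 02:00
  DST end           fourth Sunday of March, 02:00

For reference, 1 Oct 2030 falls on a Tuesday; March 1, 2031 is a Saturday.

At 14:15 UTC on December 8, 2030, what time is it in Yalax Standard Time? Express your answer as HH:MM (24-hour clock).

13:15

1 October 2030 is a Tuesday, so Sundays fall on 6, 13, 20, 27; the last is October 27.
1 March 2031 is a Saturday, so the first Sunday is March 2 and the fourth is March 23.
At the standard offset (UTC−02:00), 14:15 UTC − 2h = 12:15 Yalax Standard Time standard time.
The standard-time date in Yalax Standard Time, December 8, 2030, lies within the daylight-saving period (27 October 2030 – 23 March 2031), so Yalax Standard Time is on daylight time, UTC−01:00.
14:15 UTC − 1h = 13:15 local.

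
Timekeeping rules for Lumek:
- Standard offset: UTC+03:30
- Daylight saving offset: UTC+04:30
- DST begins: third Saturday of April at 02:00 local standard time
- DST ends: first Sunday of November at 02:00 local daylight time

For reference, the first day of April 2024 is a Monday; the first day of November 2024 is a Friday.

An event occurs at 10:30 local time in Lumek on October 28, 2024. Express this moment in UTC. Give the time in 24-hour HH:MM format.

06:00

1 April 2024 is a Monday, so the first Saturday is April 6 and the third is April 20.
1 November 2024 is a Friday, so the first Sunday is November 3.
October 28, 2024 falls between 20 April and 3 November, so daylight saving is in effect and Lumek is at UTC+04:30.
10:30 local − 4h30m = 06:00 UTC.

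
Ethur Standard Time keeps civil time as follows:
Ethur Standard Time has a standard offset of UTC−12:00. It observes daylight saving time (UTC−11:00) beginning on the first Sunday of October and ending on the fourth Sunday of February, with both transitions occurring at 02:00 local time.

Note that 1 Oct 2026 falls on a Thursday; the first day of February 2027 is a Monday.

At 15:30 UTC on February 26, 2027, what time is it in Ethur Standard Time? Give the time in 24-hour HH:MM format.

1 October 2026 is a Thursday, so the first Sunday is October 4.
1 February 2027 is a Monday, so the first Sunday is February 7 and the fourth is February 28.
At the standard offset (UTC−12:00), 15:30 UTC − 12h = 03:30 Ethur Standard Time standard time.
The standard-time date in Ethur Standard Time, February 26, 2027, falls between 4 October 2026 and 28 February 2027, so daylight saving is in effect and Ethur Standard Time is at UTC−11:00.
15:30 UTC − 11h = 04:30 local.

04:30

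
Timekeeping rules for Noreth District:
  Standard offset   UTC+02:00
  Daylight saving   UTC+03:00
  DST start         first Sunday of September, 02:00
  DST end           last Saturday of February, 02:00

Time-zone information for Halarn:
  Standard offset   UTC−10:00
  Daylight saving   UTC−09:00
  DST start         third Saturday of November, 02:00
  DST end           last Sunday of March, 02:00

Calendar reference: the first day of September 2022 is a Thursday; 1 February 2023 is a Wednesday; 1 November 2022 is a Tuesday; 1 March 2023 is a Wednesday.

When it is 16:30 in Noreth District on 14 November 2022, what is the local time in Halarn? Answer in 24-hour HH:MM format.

03:30

1 September 2022 is a Thursday, so the first Sunday is September 4.
1 February 2023 is a Wednesday, so Saturdays fall on 4, 11, 18, 25; the last is February 25.
14 November 2022 falls between 4 September 2022 and 25 February 2023, so daylight saving is in effect and Noreth District is at UTC+03:00.
16:30 Noreth District − 3h = 13:30 UTC.
1 November 2022 is a Tuesday, so the first Saturday is November 5 and the third is November 19.
1 March 2023 is a Wednesday, so Sundays fall on 5, 12, 19, 26; the last is March 26.
At the standard offset (UTC−10:00), 13:30 UTC − 10h = 03:30 Halarn standard time.
Daylight saving runs 19 November 2022 – 26 March 2023; the standard-time date in Halarn, 14 November 2022, is outside that window, so Halarn is on standard time at UTC−10:00.
13:30 UTC − 10h = 03:30 Halarn.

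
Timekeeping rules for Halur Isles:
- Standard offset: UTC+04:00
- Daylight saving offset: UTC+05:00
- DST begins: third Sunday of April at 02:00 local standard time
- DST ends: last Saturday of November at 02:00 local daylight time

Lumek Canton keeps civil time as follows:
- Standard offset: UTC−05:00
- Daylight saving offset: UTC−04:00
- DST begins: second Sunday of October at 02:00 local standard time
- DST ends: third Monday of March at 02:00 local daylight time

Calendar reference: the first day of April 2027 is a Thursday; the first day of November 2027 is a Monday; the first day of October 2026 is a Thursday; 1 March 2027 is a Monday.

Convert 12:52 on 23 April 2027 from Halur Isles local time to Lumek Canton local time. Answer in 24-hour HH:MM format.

02:52

1 April 2027 is a Thursday, so the first Sunday is April 4 and the third is April 18.
1 November 2027 is a Monday, so Saturdays fall on 6, 13, 20, 27; the last is November 27.
23 April 2027 lies within the daylight-saving period (18 April – 27 November), so Halur Isles is on daylight time, UTC+05:00.
12:52 Halur Isles − 5h = 07:52 UTC.
1 October 2026 is a Thursday, so the first Sunday is October 4 and the second is October 11.
1 March 2027 is a Monday, so the first Monday is March 1 and the third is March 15.
At the standard offset (UTC−05:00), 07:52 UTC − 5h = 02:52 Lumek Canton standard time.
The standard-time date in Lumek Canton, 23 April 2027, does not fall between 11 October 2026 and 15 March 2027, so daylight saving is not in effect and Lumek Canton is at UTC−05:00.
07:52 UTC − 5h = 02:52 Lumek Canton.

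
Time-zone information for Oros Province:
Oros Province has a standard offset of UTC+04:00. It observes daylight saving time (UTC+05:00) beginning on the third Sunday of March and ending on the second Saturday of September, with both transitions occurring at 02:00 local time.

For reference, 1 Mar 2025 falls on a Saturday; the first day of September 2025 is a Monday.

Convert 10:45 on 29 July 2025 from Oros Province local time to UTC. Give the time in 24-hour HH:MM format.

05:45

1 March 2025 is a Saturday, so the first Sunday is March 2 and the third is March 16.
1 September 2025 is a Monday, so the first Saturday is September 6 and the second is September 13.
29 July 2025 lies within the daylight-saving period (16 March – 13 September), so Oros Province is on daylight time, UTC+05:00.
10:45 local − 5h = 05:45 UTC.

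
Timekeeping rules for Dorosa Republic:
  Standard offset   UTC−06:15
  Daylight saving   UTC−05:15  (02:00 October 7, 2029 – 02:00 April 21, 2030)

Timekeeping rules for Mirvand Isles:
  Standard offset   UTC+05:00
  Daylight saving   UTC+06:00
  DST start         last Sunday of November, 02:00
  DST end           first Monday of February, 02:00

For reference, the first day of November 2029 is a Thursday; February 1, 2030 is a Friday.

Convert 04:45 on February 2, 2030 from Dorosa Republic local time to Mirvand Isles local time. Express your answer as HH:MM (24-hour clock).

16:00

February 2, 2030 lies within the daylight-saving period (7 October 2029 – 21 April 2030), so Dorosa Republic is on daylight time, UTC−05:15.
04:45 Dorosa Republic + 5h15m = 10:00 UTC.
1 November 2029 is a Thursday, so Sundays fall on 4, 11, 18, 25; the last is November 25.
1 February 2030 is a Friday, so the first Monday is February 4.
At the standard offset (UTC+05:00), 10:00 UTC + 5h = 15:00 Mirvand Isles standard time.
The standard-time date in Mirvand Isles, February 2, 2030, lies within the daylight-saving period (25 November 2029 – 4 February 2030), so Mirvand Isles is on daylight time, UTC+06:00.
10:00 UTC + 6h = 16:00 Mirvand Isles.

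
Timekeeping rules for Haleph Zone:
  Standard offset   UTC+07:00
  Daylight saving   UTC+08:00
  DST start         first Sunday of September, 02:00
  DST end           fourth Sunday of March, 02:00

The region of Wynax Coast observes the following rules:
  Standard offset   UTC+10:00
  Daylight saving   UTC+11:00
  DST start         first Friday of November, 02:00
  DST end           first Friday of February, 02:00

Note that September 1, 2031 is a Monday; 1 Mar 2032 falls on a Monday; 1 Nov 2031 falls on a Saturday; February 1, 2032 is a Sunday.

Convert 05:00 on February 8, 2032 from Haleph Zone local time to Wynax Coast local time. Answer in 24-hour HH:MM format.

1 September 2031 is a Monday, so the first Sunday is September 7.
1 March 2032 is a Monday, so the first Sunday is March 7 and the fourth is March 28.
February 8, 2032 lies within the daylight-saving period (7 September 2031 – 28 March 2032), so Haleph Zone is on daylight time, UTC+08:00.
05:00 Haleph Zone − 8h = 21:00 UTC (rolling into the previous day, 7 February 2032).
1 November 2031 is a Saturday, so the first Friday is November 7.
1 February 2032 is a Sunday, so the first Friday is February 6.
At the standard offset (UTC+10:00), 21:00 UTC + 10h = 07:00 Wynax Coast standard time (rolling into the next day, 8 February 2032).
Daylight saving runs 7 November 2031 – 6 February 2032; the standard-time date in Wynax Coast, February 8, 2032, is outside that window, so Wynax Coast is on standard time at UTC+10:00.
21:00 UTC + 10h = 07:00 Wynax Coast (rolling into the next day, 8 February 2032).

07:00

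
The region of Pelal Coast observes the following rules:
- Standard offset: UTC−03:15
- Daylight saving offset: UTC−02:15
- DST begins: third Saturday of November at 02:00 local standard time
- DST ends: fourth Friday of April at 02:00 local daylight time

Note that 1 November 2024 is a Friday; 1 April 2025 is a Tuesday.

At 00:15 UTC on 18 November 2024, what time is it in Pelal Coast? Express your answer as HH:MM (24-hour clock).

22:00

1 November 2024 is a Friday, so the first Saturday is November 2 and the third is November 16.
1 April 2025 is a Tuesday, so the first Friday is April 4 and the fourth is April 25.
At the standard offset (UTC−03:15), 00:15 UTC − 3h15m = 21:00 Pelal Coast standard time (rolling into the previous day, 17 November 2024).
The standard-time date in Pelal Coast, 17 November 2024, falls between 16 November 2024 and 25 April 2025, so daylight saving is in effect and Pelal Coast is at UTC−02:15.
00:15 UTC − 2h15m = 22:00 local (rolling into the previous day, 17 November 2024).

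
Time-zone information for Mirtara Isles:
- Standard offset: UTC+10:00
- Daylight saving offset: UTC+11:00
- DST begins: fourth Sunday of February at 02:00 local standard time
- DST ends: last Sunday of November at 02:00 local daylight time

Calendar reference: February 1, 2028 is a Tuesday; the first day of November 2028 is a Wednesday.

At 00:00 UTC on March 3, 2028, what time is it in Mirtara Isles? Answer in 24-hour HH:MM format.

11:00

1 February 2028 is a Tuesday, so the first Sunday is February 6 and the fourth is February 27.
1 November 2028 is a Wednesday, so Sundays fall on 5, 12, 19, 26; the last is November 26.
At the standard offset (UTC+10:00), 00:00 UTC + 10h = 10:00 Mirtara Isles standard time.
Daylight saving runs 27 February – 26 November; the standard-time date in Mirtara Isles, March 3, 2028, is inside that window, so Mirtara Isles is at UTC+11:00.
00:00 UTC + 11h = 11:00 local.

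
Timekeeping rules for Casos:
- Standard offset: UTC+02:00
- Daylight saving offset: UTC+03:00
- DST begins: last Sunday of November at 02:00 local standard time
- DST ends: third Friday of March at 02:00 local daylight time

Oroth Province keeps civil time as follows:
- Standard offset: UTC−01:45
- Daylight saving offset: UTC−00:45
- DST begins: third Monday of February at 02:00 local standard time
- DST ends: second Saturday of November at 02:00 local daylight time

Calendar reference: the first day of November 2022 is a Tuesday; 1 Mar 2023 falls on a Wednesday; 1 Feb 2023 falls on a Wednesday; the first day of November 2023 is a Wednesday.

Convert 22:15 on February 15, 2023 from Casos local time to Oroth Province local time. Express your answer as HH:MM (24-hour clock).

17:30

1 November 2022 is a Tuesday, so Sundays fall on 6, 13, 20, 27; the last is November 27.
1 March 2023 is a Wednesday, so the first Friday is March 3 and the third is March 17.
Daylight saving runs 27 November 2022 – 17 March 2023; February 15, 2023 is inside that window, so Casos is at UTC+03:00.
22:15 Casos − 3h = 19:15 UTC.
1 February 2023 is a Wednesday, so the first Monday is February 6 and the third is February 20.
1 November 2023 is a Wednesday, so the first Saturday is November 4 and the second is November 11.
At the standard offset (UTC−01:45), 19:15 UTC − 1h45m = 17:30 Oroth Province standard time.
The standard-time date in Oroth Province, February 15, 2023, is outside the daylight-saving period (20 February – 11 November), so Oroth Province is on standard time, UTC−01:45.
19:15 UTC − 1h45m = 17:30 Oroth Province.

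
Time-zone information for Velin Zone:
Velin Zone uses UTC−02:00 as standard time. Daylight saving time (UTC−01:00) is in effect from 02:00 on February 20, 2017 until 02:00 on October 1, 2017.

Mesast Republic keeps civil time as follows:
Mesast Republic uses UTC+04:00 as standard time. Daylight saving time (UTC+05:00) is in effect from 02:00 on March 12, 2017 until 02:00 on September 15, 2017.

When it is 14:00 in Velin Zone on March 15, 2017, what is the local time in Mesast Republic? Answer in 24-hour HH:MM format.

20:00

March 15, 2017 falls between 20 February and 1 October, so daylight saving is in effect and Velin Zone is at UTC−01:00.
14:00 Velin Zone + 1h = 15:00 UTC.
At the standard offset (UTC+04:00), 15:00 UTC + 4h = 19:00 Mesast Republic standard time.
Daylight saving runs 12 March – 15 September; the standard-time date in Mesast Republic, March 15, 2017, is inside that window, so Mesast Republic is at UTC+05:00.
15:00 UTC + 5h = 20:00 Mesast Republic.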